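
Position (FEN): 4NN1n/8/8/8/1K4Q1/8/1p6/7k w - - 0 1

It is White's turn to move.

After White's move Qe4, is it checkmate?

After Qe4: black king on h1; in check: yes, from the white queen on e4.
Black has 2 legal replies: Kh2, Kg1.
In check but a legal move exists → not checkmate.

no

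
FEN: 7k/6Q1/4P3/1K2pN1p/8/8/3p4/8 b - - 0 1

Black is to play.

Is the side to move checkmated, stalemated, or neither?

checkmate

Black to move; black king on h8.
In check: yes, from the white queen on g7.
King squares — g7: attacked by Nf5; h7: attacked by Qg7; g8: attacked by Qg7.
Legal moves for Black: none.
In check with no legal moves → checkmate.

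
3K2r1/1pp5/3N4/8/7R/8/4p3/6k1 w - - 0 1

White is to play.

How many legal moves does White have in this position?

White to move; king on d8.
In check: yes, from the black rook on g8.
Legal moves: Ke7, Kd7, Kxc7, Ne8.
Count: 4.

4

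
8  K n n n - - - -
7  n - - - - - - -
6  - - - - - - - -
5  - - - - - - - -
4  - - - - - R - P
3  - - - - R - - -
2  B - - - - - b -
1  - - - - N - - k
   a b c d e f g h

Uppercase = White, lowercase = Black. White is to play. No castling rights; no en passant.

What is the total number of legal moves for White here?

8

White to move; king on a8.
In check: yes, from the black bishop on g2.
Legal moves: Kxb8, Rfe4, Rff3, Ree4, Ref3, Bd5, Nf3, Nxg2.
Count: 8.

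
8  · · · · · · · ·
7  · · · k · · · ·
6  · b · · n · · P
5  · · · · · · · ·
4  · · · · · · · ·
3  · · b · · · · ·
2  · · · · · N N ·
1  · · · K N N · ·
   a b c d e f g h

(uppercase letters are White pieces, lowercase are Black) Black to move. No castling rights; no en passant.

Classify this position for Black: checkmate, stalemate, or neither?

neither

Black to move; black king on d7.
In check: no.
Legal moves for Black include: Ke8, Kd8, Kc8, Ke7, Kc7, Kd6, Kc6, Nf8, Nd8, Ng7, Nc7, Ng5, Nc5, Nf4, Nd4, Bd8, Bc7, Ba7, ... (list truncated; more exist).
Black has legal moves and is not in check → neither.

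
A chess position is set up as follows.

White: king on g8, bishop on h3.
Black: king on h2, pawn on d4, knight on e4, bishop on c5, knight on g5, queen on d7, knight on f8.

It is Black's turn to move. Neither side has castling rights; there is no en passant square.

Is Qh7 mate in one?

yes

After Qh7: white king on g8; in check: yes, from the black queen on h7.
King squares — f7: attacked by Ng5; g7: attacked by Qh7; h7: attacked by Ng5; f8: attacked by Bc5; h8: attacked by Qh7.
White has no legal moves → checkmate.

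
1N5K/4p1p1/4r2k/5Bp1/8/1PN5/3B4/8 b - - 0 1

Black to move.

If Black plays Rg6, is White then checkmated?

After Rg6: white king on h8; in check: no.
White is not in check, so this cannot be checkmate.

no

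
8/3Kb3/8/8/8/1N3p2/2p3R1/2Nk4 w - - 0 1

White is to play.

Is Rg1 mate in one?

yes

After Rg1: black king on d1; in check: yes, from the white rook on g1.
King squares — c1: attacked by Rg1; e1: attacked by Rg1; c2: own pawn; d2: attacked by Nb3; e2: attacked by Nc1.
Black has no legal moves → checkmate.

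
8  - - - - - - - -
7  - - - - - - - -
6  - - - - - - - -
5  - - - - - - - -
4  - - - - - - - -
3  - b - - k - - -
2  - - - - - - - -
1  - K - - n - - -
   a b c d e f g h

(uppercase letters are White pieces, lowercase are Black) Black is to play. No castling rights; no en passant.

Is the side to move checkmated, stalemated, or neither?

Black to move; black king on e3.
In check: no.
Legal moves for Black include: Kf4, Ke4, Kd4, Kf3, Kd3, Kf2, Ke2, Kd2, Bg8, Bf7, Be6, Bd5, Bc4, Ba4, Bc2+, Ba2+, Bd1, Nf3, ... (list truncated; more exist).
Black has legal moves and is not in check → neither.

neither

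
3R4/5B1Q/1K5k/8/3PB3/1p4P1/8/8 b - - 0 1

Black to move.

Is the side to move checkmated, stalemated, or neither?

Black to move; black king on h6.
In check: yes, from the white queen on h7.
Legal moves for Black: Kg5.
Black is in check but has 1 legal move → neither.

neither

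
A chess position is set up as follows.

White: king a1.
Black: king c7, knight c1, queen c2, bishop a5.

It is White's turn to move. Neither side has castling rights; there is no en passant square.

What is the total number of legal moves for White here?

0

White to move; king on a1.
In check: no.
Legal moves: none.
Count: 0.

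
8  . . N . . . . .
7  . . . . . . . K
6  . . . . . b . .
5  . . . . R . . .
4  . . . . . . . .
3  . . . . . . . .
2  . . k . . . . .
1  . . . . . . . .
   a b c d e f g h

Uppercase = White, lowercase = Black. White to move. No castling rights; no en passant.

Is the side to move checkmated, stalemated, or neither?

White to move; white king on h7.
In check: no.
Legal moves for White include: Ne7, Na7, Nd6, Nb6, Kg8, Kh6, Kg6, Re8, Re7, Re6, Rh5, Rg5, Rf5, Rd5, Rc5+, Rb5, Ra5, Re4, ... (list truncated; more exist).
White has legal moves and is not in check → neither.

neither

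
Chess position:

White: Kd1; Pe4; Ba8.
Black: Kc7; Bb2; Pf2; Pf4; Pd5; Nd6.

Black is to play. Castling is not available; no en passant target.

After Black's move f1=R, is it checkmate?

After f1=R: white king on d1; in check: yes, from the black rook on f1.
White has 3 legal replies: Ke2, Kd2, Kc2.
In check but a legal move exists → not checkmate.

no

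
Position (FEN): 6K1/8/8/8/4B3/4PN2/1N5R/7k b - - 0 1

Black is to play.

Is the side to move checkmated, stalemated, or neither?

checkmate

Black to move; black king on h1.
In check: yes, from the white rook on h2.
King squares — g1: attacked by Nf3; g2: attacked by Rh2; h2: attacked by Nf3.
Legal moves for Black: none.
In check with no legal moves → checkmate.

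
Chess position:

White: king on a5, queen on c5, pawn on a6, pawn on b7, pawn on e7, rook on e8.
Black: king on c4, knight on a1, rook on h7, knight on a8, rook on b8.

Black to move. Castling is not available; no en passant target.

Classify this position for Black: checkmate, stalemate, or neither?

Black to move; black king on c4.
In check: yes, from the white queen on c5.
Legal moves for Black: Kxc5, Kd3, Kb3.
Black is in check but has 3 legal moves → neither.

neither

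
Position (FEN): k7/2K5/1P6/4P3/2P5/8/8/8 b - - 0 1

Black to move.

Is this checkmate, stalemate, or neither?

stalemate

Black to move; black king on a8.
In check: no.
King squares — a7: attacked by Pb6; b7: attacked by Kc7; b8: attacked by Kc7.
Legal moves for Black: none.
Not in check and no legal moves → stalemate.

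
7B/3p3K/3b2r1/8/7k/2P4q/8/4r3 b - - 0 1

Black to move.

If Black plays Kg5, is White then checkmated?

yes

After Kg5: white king on h7; in check: yes, from the black queen on h3.
King squares — g6: attacked by Kg5; h6: attacked by Qh3; g7: attacked by Rg6; g8: attacked by Rg6; h8: own bishop.
White has no legal moves → checkmate.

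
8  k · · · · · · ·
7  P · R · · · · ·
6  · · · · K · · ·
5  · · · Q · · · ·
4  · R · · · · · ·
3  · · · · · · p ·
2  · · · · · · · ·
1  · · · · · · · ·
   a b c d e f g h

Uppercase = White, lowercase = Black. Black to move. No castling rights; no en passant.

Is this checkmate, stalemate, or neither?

checkmate

Black to move; black king on a8.
In check: yes, from the white queen on d5.
King squares — a7: attacked by Rc7; b7: attacked by Rb4; b8: attacked by Rb4.
Legal moves for Black: none.
In check with no legal moves → checkmate.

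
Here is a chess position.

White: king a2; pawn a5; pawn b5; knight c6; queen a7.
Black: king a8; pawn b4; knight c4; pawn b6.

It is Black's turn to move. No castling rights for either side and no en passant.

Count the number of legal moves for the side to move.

Black to move; king on a8.
In check: yes, from the white queen on a7.
Legal moves: none.
Count: 0.

0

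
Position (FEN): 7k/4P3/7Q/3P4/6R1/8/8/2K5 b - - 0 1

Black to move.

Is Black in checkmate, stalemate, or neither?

checkmate

Black to move; black king on h8.
In check: yes, from the white queen on h6.
King squares — g7: attacked by Rg4; h7: attacked by Qh6; g8: attacked by Rg4.
Legal moves for Black: none.
In check with no legal moves → checkmate.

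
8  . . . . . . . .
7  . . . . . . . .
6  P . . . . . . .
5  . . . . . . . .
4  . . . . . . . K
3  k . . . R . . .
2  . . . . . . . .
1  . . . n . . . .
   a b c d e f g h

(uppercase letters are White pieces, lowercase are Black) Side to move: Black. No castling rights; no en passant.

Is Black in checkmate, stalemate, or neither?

neither

Black to move; black king on a3.
In check: yes, from the white rook on e3.
Legal moves for Black: Kb4, Ka4, Kb2, Ka2, Nxe3, Nc3.
Black is in check but has 6 legal moves → neither.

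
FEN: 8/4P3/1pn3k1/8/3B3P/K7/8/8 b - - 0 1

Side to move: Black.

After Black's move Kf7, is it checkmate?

no

After Kf7: white king on a3; in check: no.
White is not in check, so this cannot be checkmate.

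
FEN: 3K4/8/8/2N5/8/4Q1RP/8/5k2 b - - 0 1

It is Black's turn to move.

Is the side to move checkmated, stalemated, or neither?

stalemate

Black to move; black king on f1.
In check: no.
King squares — e1: attacked by Qe3; g1: attacked by Qe3; e2: attacked by Qe3; f2: attacked by Qe3; g2: attacked by Rg3.
Legal moves for Black: none.
Not in check and no legal moves → stalemate.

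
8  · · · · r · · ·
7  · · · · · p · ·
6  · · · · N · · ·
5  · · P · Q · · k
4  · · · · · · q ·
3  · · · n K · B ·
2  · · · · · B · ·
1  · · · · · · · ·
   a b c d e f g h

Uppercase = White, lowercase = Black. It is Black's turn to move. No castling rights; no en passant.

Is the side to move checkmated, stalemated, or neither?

neither

Black to move; black king on h5.
In check: yes, from the white queen on e5.
King squares — g4: own queen; h4: attacked by Bg3; g5: attacked by Qe5; g6: available; h6: available.
Legal moves for Black: Kh6, Kg6, Qg5+, Qf5, Nxe5, f5.
Black is in check but has 6 legal moves → neither.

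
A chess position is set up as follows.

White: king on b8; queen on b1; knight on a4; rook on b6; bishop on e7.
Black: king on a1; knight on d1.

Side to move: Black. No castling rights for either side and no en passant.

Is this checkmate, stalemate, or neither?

Black to move; black king on a1.
In check: yes, from the white queen on b1.
King squares — b1: attacked by Rb6; a2: attacked by Qb1; b2: attacked by Qb1.
Legal moves for Black: none.
In check with no legal moves → checkmate.

checkmate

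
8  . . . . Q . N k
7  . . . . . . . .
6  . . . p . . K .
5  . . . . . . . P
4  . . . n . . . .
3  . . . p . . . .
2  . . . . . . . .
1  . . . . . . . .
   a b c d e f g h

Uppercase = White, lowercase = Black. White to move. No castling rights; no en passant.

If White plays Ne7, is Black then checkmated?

yes

After Ne7: black king on h8; in check: yes, from the white queen on e8.
King squares — g7: attacked by Kg6; h7: attacked by Kg6; g8: attacked by Ne7.
Black has no legal moves → checkmate.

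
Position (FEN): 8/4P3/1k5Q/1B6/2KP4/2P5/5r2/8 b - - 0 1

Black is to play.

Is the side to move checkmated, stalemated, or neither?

Black to move; black king on b6.
In check: yes, from the white queen on h6.
Legal moves for Black: Kc7, Kb7, Ka7, Ka5, Rf6.
Black is in check but has 5 legal moves → neither.

neither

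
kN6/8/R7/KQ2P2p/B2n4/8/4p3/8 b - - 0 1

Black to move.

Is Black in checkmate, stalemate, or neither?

checkmate

Black to move; black king on a8.
In check: yes, from the white rook on a6.
King squares — a7: attacked by Ra6; b7: attacked by Qb5; b8: attacked by Qb5.
Legal moves for Black: none.
In check with no legal moves → checkmate.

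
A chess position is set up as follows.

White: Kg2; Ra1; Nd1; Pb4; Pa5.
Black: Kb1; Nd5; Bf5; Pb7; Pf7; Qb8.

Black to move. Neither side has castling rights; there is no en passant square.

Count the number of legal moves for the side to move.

Black to move; king on b1.
In check: yes, from the white rook on a1.
Legal moves: Kc2, Kxa1.
Count: 2.

2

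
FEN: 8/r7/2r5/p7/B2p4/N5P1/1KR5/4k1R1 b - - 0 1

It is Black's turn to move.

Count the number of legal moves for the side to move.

Black to move; king on e1.
In check: yes, from the white rook on g1.
Legal moves: none.
Count: 0.

0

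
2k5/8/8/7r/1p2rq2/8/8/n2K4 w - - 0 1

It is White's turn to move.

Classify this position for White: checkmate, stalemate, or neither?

White to move; white king on d1.
In check: no.
King squares — c1: attacked by Qf4; e1: attacked by Re4; c2: attacked by Na1; d2: attacked by Qf4; e2: attacked by Re4.
Legal moves for White: none.
Not in check and no legal moves → stalemate.

stalemate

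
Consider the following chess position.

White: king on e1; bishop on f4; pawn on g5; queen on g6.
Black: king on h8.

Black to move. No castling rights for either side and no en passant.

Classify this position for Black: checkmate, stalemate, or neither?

Black to move; black king on h8.
In check: no.
King squares — g7: attacked by Qg6; h7: attacked by Qg6; g8: attacked by Qg6.
Legal moves for Black: none.
Not in check and no legal moves → stalemate.

stalemate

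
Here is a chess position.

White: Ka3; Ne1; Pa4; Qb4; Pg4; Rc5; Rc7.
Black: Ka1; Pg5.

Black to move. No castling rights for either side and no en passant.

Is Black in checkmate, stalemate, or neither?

stalemate

Black to move; black king on a1.
In check: no.
King squares — b1: attacked by Qb4; a2: attacked by Ka3; b2: attacked by Ka3.
Legal moves for Black: none.
Not in check and no legal moves → stalemate.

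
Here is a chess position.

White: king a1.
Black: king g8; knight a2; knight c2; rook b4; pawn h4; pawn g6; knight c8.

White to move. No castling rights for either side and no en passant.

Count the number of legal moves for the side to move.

1

White to move; king on a1.
In check: yes, from the black knight on c2.
Legal moves: Kxa2.
Count: 1.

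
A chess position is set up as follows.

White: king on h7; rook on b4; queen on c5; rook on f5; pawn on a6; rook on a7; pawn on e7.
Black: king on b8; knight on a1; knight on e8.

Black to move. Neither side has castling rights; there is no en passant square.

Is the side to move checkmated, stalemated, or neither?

Black to move; black king on b8.
In check: yes, from the white rook on b4.
King squares — a7: attacked by Qc5; b7: attacked by Rb4; c7: attacked by Qc5; a8: attacked by Ra7; c8: attacked by Qc5.
Legal moves for Black: none.
In check with no legal moves → checkmate.

checkmate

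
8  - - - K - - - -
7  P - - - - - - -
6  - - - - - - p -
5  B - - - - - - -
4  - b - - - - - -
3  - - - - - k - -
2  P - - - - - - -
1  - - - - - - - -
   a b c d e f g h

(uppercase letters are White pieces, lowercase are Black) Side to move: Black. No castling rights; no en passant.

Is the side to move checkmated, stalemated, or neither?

neither

Black to move; black king on f3.
In check: no.
Legal moves for Black: Bf8, Be7+, Bd6, Bc5, Bxa5+, Bc3, Ba3, Bd2, Be1, Kg4, Kf4, Ke4, Kg3, Ke3, Kg2, Kf2, Ke2, g5.
Black has 18 legal moves and is not in check → neither.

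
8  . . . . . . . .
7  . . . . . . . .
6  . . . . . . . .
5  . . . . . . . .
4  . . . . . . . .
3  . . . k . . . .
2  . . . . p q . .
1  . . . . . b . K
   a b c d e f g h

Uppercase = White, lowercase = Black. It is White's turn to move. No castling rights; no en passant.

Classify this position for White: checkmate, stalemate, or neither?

White to move; white king on h1.
In check: no.
King squares — g1: attacked by Qf2; g2: attacked by Bf1; h2: attacked by Qf2.
Legal moves for White: none.
Not in check and no legal moves → stalemate.

stalemate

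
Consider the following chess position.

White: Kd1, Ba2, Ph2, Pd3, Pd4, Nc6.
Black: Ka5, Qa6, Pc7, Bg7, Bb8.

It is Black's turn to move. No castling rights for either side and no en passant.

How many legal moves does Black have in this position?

Black to move; king on a5.
In check: yes, from the white knight on c6.
Legal moves: Kb6, Kb5, Ka4, Qxc6.
Count: 4.

4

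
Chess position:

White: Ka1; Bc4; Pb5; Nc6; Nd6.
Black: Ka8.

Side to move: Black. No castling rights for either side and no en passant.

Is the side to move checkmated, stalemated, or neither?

stalemate

Black to move; black king on a8.
In check: no.
King squares — a7: attacked by Nc6; b7: attacked by Nd6; b8: attacked by Nc6.
Legal moves for Black: none.
Not in check and no legal moves → stalemate.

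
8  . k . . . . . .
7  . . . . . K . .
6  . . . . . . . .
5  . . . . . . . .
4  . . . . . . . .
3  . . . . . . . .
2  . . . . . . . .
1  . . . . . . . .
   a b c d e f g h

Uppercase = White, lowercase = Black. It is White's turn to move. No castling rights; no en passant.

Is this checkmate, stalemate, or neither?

neither

White to move; white king on f7.
In check: no.
Legal moves for White: Kg8, Kf8, Ke8, Kg7, Ke7, Kg6, Kf6, Ke6.
White has 8 legal moves and is not in check → neither.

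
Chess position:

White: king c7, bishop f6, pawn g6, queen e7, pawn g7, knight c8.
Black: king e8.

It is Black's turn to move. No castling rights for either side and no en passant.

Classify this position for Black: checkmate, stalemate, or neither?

checkmate

Black to move; black king on e8.
In check: yes, from the white queen on e7.
King squares — d7: attacked by Kc7; e7: attacked by Bf6; f7: attacked by Pg6; d8: attacked by Kc7; f8: attacked by Qe7.
Legal moves for Black: none.
In check with no legal moves → checkmate.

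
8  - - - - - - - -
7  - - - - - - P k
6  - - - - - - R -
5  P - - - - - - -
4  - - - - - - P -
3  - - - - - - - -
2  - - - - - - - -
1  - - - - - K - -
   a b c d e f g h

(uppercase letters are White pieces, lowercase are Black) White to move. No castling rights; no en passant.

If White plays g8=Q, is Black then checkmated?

After g8=Q: black king on h7; in check: yes, from the white queen on g8.
King squares — g6: attacked by Qg8; h6: attacked by Rg6; g7: attacked by Rg6; g8: attacked by Rg6; h8: attacked by Qg8.
Black has no legal moves → checkmate.

yes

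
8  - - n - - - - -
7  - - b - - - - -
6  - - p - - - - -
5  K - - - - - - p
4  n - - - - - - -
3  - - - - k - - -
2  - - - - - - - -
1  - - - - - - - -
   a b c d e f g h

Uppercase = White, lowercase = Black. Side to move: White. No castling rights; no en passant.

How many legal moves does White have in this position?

3

White to move; king on a5.
In check: yes, from the black bishop on c7.
Legal moves: Ka6, Kb4, Kxa4.
Count: 3.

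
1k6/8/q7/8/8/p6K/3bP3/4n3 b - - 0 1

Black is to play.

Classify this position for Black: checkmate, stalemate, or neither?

neither

Black to move; black king on b8.
In check: no.
Legal moves for Black include: Kc8, Ka8, Kc7, Kb7, Ka7, Qc8+, Qa8, Qb7, Qa7, Qh6+, Qg6, Qf6, Qe6+, Qd6, Qc6, Qb6, Qb5, Qa5, ... (list truncated; more exist).
Black has legal moves and is not in check → neither.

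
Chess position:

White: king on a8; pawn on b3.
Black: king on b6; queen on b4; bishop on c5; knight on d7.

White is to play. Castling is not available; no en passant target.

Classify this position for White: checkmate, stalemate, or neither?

White to move; white king on a8.
In check: no.
King squares — a7: attacked by Kb6; b7: attacked by Kb6; b8: attacked by Nd7.
Legal moves for White: none.
Not in check and no legal moves → stalemate.

stalemate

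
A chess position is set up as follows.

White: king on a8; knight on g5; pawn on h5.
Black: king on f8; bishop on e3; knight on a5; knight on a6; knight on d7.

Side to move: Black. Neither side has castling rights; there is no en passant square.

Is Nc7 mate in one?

yes

After Nc7: white king on a8; in check: yes, from the black knight on c7.
King squares — a7: attacked by Be3; b7: attacked by Na5; b8: attacked by Nd7.
White has no legal moves → checkmate.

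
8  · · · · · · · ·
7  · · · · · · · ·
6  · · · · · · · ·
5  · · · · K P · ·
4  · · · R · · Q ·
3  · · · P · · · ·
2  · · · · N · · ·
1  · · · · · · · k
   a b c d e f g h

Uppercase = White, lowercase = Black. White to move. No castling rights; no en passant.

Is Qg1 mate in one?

yes

After Qg1: black king on h1; in check: yes, from the white queen on g1.
King squares — g1: attacked by Ne2; g2: attacked by Qg1; h2: attacked by Qg1.
Black has no legal moves → checkmate.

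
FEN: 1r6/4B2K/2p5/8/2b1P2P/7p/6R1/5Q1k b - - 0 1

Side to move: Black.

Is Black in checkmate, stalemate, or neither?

neither

Black to move; black king on h1.
In check: yes, from the white queen on f1.
King squares — g1: attacked by Qf1; g2: attacked by Qf1; h2: attacked by Rg2.
Legal moves for Black: Bxf1.
Black is in check but has 1 legal move → neither.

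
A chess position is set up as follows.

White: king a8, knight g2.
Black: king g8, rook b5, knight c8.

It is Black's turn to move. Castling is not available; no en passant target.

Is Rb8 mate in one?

no

After Rb8: white king on a8; in check: yes, from the black rook on b8.
White has 1 legal reply: Kxb8.
In check but a legal move exists → not checkmate.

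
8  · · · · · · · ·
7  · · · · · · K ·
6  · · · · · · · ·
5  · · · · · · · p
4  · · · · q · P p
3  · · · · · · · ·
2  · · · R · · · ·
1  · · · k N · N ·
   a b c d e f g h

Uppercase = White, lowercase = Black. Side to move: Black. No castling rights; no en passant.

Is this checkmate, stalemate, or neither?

Black to move; black king on d1.
In check: yes, from the white rook on d2.
Legal moves for Black: Kxd2, Kxe1, Kc1.
Black is in check but has 3 legal moves → neither.

neither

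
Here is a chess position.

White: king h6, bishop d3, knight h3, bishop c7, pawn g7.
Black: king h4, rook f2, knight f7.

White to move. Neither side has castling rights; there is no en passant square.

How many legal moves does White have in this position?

2

White to move; king on h6.
In check: yes, from the black knight on f7.
Legal moves: Kh7, Kg6.
Count: 2.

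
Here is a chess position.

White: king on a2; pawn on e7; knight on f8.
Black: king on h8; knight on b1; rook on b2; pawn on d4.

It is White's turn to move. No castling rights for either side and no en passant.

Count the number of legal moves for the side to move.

2

White to move; king on a2.
In check: yes, from the black rook on b2.
Legal moves: Kxb2, Ka1.
Count: 2.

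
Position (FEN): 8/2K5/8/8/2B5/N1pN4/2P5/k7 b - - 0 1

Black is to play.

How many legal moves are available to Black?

Black to move; king on a1.
In check: no.
Legal moves: none.
Count: 0.

0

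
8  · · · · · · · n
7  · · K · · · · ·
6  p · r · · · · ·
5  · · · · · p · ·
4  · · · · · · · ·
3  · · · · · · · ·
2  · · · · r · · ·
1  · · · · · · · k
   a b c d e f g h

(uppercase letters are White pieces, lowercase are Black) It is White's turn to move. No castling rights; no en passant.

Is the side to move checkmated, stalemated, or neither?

neither

White to move; white king on c7.
In check: yes, from the black rook on c6.
Legal moves for White: Kd8, Kb8, Kd7, Kb7, Kxc6.
White is in check but has 5 legal moves → neither.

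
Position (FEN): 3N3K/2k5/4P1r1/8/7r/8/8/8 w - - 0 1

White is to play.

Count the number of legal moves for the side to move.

0

White to move; king on h8.
In check: yes, from the black rook on h4.
Legal moves: none.
Count: 0.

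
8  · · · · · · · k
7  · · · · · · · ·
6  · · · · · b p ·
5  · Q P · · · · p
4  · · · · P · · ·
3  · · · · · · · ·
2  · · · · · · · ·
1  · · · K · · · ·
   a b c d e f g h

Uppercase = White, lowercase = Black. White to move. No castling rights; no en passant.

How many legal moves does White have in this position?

24

White to move; king on d1.
In check: no.
Legal moves: Qe8+, Qb8+, Qd7, Qb7, Qc6, Qb6, Qa6, Qa5, Qc4, Qb4, Qa4, Qd3, Qb3, Qe2, Qb2, Qf1, Qb1, Ke2, Kd2, Kc2, Ke1, Kc1, c6, e5.
Count: 24.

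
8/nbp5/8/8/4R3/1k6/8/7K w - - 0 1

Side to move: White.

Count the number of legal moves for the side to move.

3

White to move; king on h1.
In check: no.
Legal moves: Kh2, Kg2, Kg1.
Count: 3.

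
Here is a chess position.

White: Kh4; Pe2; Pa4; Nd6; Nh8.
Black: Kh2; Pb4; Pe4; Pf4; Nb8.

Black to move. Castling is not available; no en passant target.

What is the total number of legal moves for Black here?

9

Black to move; king on h2.
In check: no.
Legal moves: Nd7, Nc6, Na6, Kg2, Kh1, Kg1, f3, e3, b3.
Count: 9.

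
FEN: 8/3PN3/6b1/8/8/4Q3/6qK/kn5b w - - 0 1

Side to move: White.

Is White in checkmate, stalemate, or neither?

White to move; white king on h2.
In check: yes, from the black queen on g2.
King squares — g1: attacked by Qg2; h1: attacked by Qg2; g2: attacked by Bh1; g3: attacked by Qg2; h3: attacked by Qg2.
Legal moves for White: none.
In check with no legal moves → checkmate.

checkmate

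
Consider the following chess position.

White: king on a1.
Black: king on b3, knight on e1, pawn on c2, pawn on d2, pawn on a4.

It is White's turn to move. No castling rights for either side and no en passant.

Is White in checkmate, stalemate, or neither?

stalemate

White to move; white king on a1.
In check: no.
King squares — b1: attacked by Pc2; a2: attacked by Kb3; b2: attacked by Kb3.
Legal moves for White: none.
Not in check and no legal moves → stalemate.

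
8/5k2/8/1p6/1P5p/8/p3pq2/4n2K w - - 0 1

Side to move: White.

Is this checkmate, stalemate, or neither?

stalemate

White to move; white king on h1.
In check: no.
King squares — g1: attacked by Qf2; g2: attacked by Ne1; h2: attacked by Qf2.
Legal moves for White: none.
Not in check and no legal moves → stalemate.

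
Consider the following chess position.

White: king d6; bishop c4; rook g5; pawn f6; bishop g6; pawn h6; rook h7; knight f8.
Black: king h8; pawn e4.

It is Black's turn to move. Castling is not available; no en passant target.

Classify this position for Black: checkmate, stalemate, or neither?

checkmate

Black to move; black king on h8.
In check: yes, from the white rook on h7.
King squares — g7: attacked by Pf6; h7: attacked by Bg6; g8: attacked by Bc4.
Legal moves for Black: none.
In check with no legal moves → checkmate.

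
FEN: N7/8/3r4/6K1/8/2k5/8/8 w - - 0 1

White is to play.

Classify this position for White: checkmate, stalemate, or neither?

White to move; white king on g5.
In check: no.
Legal moves for White: Nc7, Nb6, Kh5, Kf5, Kh4, Kg4, Kf4.
White has 7 legal moves and is not in check → neither.

neither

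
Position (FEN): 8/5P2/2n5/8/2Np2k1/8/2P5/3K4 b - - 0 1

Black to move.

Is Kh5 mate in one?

After Kh5: white king on d1; in check: no.
White is not in check, so this cannot be checkmate.

no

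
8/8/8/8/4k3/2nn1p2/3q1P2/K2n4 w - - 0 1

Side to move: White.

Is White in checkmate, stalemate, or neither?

White to move; white king on a1.
In check: no.
King squares — b1: attacked by Nc3; a2: attacked by Qd2; b2: attacked by Nd1.
Legal moves for White: none.
Not in check and no legal moves → stalemate.

stalemate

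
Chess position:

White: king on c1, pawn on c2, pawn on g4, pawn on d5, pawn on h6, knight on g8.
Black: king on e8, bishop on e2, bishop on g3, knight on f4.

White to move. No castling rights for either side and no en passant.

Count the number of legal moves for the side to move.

10

White to move; king on c1.
In check: no.
Legal moves: Ne7, Nf6+, Kd2, Kb2, Kb1, h7, d6, g5, c3, c4.
Count: 10.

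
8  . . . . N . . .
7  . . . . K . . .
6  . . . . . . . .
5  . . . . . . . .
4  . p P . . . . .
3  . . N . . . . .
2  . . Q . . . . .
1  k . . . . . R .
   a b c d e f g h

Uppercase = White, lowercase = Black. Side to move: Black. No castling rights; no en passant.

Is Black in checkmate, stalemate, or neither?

checkmate

Black to move; black king on a1.
In check: yes, from the white rook on g1.
King squares — b1: attacked by Rg1; a2: attacked by Qc2; b2: attacked by Qc2.
Legal moves for Black: none.
In check with no legal moves → checkmate.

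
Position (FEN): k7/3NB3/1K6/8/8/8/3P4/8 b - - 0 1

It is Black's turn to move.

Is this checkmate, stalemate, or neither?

stalemate

Black to move; black king on a8.
In check: no.
King squares — a7: attacked by Kb6; b7: attacked by Kb6; b8: attacked by Nd7.
Legal moves for Black: none.
Not in check and no legal moves → stalemate.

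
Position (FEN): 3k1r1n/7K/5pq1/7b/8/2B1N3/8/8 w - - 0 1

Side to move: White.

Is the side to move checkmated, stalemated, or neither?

White to move; white king on h7.
In check: yes, from the black queen on g6.
King squares — g6: attacked by Bh5; h6: attacked by Qg6; g7: attacked by Qg6; g8: attacked by Qg6; h8: attacked by Rf8.
Legal moves for White: none.
In check with no legal moves → checkmate.

checkmate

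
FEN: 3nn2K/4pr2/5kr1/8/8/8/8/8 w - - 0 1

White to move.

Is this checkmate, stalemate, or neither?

White to move; white king on h8.
In check: no.
King squares — g7: attacked by Kf6; h7: attacked by Rf7; g8: attacked by Rg6.
Legal moves for White: none.
Not in check and no legal moves → stalemate.

stalemate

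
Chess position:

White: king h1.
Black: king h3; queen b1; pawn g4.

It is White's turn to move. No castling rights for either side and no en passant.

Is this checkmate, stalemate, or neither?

White to move; white king on h1.
In check: yes, from the black queen on b1.
King squares — g1: attacked by Qb1; g2: attacked by Kh3; h2: attacked by Kh3.
Legal moves for White: none.
In check with no legal moves → checkmate.

checkmate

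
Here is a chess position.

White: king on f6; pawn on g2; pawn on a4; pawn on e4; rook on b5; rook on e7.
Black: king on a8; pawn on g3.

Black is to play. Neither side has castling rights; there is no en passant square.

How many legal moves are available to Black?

Black to move; king on a8.
In check: no.
Legal moves: none.
Count: 0.

0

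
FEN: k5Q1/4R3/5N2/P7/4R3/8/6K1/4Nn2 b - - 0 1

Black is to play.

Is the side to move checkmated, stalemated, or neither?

Black to move; black king on a8.
In check: yes, from the white queen on g8.
King squares — a7: attacked by Re7; b7: attacked by Re7; b8: attacked by Qg8.
Legal moves for Black: none.
In check with no legal moves → checkmate.

checkmate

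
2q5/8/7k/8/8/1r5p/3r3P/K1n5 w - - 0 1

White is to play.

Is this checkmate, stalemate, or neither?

White to move; white king on a1.
In check: no.
King squares — b1: attacked by Rb3; a2: attacked by Nc1; b2: attacked by Rd2.
Legal moves for White: none.
Not in check and no legal moves → stalemate.

stalemate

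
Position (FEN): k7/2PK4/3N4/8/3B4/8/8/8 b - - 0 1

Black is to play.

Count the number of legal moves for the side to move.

0

Black to move; king on a8.
In check: no.
Legal moves: none.
Count: 0.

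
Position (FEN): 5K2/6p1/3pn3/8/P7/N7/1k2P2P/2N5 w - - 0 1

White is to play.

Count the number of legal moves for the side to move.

4

White to move; king on f8.
In check: yes, from the black knight on e6.
Legal moves: Kg8, Ke8, Kf7, Ke7.
Count: 4.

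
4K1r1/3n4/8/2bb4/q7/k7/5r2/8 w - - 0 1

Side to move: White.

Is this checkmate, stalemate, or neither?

checkmate

White to move; white king on e8.
In check: yes, from the black rook on g8.
King squares — d7: attacked by Qa4; e7: attacked by Bc5; f7: attacked by Rf2; d8: attacked by Rg8; f8: attacked by Rf2.
Legal moves for White: none.
In check with no legal moves → checkmate.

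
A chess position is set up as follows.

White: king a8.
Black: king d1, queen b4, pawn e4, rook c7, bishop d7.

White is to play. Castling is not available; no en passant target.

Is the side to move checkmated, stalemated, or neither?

stalemate

White to move; white king on a8.
In check: no.
King squares — a7: attacked by Rc7; b7: attacked by Qb4; b8: attacked by Qb4.
Legal moves for White: none.
Not in check and no legal moves → stalemate.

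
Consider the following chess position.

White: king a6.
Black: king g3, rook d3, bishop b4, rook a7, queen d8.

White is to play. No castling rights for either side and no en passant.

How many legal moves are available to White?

White to move; king on a6.
In check: yes, from the black rook on a7.
Legal moves: Kxa7, Kb5.
Count: 2.

2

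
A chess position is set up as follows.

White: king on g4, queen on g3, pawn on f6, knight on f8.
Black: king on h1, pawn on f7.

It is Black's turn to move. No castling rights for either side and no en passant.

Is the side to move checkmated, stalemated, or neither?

Black to move; black king on h1.
In check: no.
King squares — g1: attacked by Qg3; g2: attacked by Qg3; h2: attacked by Qg3.
Legal moves for Black: none.
Not in check and no legal moves → stalemate.

stalemate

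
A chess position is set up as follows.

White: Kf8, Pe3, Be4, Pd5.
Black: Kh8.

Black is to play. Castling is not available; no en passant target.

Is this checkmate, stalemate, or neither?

stalemate

Black to move; black king on h8.
In check: no.
King squares — g7: attacked by Kf8; h7: attacked by Be4; g8: attacked by Kf8.
Legal moves for Black: none.
Not in check and no legal moves → stalemate.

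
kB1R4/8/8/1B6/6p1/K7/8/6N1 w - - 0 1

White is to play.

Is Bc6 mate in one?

After Bc6: black king on a8; in check: yes, from the white bishop on c6.
King squares — a7: attacked by Bb8; b7: attacked by Bc6; b8: attacked by Rd8.
Black has no legal moves → checkmate.

yes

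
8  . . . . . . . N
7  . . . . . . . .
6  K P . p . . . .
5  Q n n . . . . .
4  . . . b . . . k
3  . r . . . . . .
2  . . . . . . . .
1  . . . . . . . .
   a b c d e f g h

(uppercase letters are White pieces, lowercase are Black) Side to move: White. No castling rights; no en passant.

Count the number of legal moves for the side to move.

0

White to move; king on a6.
In check: yes, from the black knight on c5.
Legal moves: none.
Count: 0.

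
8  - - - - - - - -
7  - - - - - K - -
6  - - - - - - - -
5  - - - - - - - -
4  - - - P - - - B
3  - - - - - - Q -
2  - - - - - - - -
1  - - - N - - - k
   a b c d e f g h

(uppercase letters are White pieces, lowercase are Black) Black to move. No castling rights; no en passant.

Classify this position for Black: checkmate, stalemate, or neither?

Black to move; black king on h1.
In check: no.
King squares — g1: attacked by Qg3; g2: attacked by Qg3; h2: attacked by Qg3.
Legal moves for Black: none.
Not in check and no legal moves → stalemate.

stalemate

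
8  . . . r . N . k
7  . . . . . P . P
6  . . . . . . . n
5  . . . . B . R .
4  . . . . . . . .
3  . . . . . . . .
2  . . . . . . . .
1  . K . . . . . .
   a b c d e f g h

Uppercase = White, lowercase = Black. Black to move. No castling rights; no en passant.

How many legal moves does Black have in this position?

0

Black to move; king on h8.
In check: yes, from the white bishop on e5.
Legal moves: none.
Count: 0.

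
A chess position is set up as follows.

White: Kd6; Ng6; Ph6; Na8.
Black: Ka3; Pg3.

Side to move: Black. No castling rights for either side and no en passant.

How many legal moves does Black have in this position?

Black to move; king on a3.
In check: no.
Legal moves: Kb4, Ka4, Kb3, Kb2, Ka2, g2.
Count: 6.

6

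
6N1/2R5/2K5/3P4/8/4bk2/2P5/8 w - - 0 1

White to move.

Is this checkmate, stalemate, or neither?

White to move; white king on c6.
In check: no.
Legal moves for White: Ne7, Nh6, Nf6, Rc8, Rh7, Rg7, Rf7+, Re7, Rd7, Rb7, Ra7, Kd7, Kb7, Kd6, Kb5, d6, c3, c4.
White has 18 legal moves and is not in check → neither.

neither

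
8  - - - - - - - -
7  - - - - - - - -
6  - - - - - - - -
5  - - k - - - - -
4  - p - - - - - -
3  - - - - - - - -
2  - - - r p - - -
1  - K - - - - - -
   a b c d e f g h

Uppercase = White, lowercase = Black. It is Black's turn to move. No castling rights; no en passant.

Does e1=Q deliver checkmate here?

yes

After e1=Q: white king on b1; in check: yes, from the black queen on e1.
King squares — a1: attacked by Qe1; c1: attacked by Qe1; a2: attacked by Rd2; b2: attacked by Rd2; c2: attacked by Rd2.
White has no legal moves → checkmate.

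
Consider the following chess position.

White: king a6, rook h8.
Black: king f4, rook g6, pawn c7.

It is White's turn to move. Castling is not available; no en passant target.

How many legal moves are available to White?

4

White to move; king on a6.
In check: yes, from the black rook on g6.
Legal moves: Kb7, Ka7, Kb5, Ka5.
Count: 4.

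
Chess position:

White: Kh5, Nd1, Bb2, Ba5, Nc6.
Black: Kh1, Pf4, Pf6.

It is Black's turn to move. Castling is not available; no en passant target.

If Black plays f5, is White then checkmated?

After f5: white king on h5; in check: no.
White is not in check, so this cannot be checkmate.

no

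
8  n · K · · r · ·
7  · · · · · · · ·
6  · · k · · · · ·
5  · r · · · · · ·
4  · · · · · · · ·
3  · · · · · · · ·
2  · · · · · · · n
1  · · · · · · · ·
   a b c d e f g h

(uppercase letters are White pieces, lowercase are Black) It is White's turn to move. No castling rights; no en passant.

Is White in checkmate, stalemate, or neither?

White to move; white king on c8.
In check: yes, from the black rook on f8.
King squares — b7: attacked by Rb5; c7: attacked by Kc6; d7: attacked by Kc6; b8: attacked by Rb5; d8: attacked by Rf8.
Legal moves for White: none.
In check with no legal moves → checkmate.

checkmate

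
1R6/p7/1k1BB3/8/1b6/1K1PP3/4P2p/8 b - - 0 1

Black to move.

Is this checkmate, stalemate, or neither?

Black to move; black king on b6.
In check: yes, from the white rook on b8.
King squares — a5: available; b5: attacked by Rb8; c5: attacked by Bd6; a6: available; c6: available; a7: own pawn; b7: attacked by Rb8; c7: attacked by Bd6.
Legal moves for Black: Kc6, Ka6, Ka5.
Black is in check but has 3 legal moves → neither.

neither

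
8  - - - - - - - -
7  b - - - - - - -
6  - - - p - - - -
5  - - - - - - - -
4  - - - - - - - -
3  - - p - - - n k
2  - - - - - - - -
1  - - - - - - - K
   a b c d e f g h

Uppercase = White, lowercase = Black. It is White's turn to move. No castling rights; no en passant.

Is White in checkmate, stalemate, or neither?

White to move; white king on h1.
In check: yes, from the black knight on g3.
King squares — g1: attacked by Ba7; g2: attacked by Kh3; h2: attacked by Kh3.
Legal moves for White: none.
In check with no legal moves → checkmate.

checkmate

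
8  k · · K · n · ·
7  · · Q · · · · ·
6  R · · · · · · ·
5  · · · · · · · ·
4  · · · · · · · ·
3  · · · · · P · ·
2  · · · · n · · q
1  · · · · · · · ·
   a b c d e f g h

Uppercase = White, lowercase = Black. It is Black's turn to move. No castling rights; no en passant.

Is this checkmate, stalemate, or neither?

Black to move; black king on a8.
In check: yes, from the white rook on a6.
King squares — a7: attacked by Ra6; b7: attacked by Qc7; b8: attacked by Qc7.
Legal moves for Black: none.
In check with no legal moves → checkmate.

checkmate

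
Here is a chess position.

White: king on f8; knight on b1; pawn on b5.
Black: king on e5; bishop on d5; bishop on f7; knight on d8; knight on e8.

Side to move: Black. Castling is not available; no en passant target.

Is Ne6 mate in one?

no

After Ne6: white king on f8; in check: yes, from the black knight on e6.
White has 2 legal replies: Kxf7, Ke7.
In check but a legal move exists → not checkmate.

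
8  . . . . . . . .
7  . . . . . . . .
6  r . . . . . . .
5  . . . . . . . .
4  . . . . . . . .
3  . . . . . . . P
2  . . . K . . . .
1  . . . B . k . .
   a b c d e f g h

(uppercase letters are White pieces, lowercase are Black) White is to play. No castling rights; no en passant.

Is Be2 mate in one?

no

After Be2: black king on f1; in check: yes, from the white bishop on e2.
Black has 3 legal replies: Kg2, Kf2, Kg1.
In check but a legal move exists → not checkmate.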